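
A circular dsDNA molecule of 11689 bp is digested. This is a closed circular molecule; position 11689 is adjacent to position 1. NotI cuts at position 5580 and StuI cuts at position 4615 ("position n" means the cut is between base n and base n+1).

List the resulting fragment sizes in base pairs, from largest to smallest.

10724, 965 bp

Combined cut positions (sorted): 4615, 5580.
Circular molecule, 2 cuts → 2 fragments:
  5580 − 4615 = 965 bp
  wrap: 11689 − 5580 + 4615 = 10724 bp
Sorted largest to smallest: 10724, 965 bp.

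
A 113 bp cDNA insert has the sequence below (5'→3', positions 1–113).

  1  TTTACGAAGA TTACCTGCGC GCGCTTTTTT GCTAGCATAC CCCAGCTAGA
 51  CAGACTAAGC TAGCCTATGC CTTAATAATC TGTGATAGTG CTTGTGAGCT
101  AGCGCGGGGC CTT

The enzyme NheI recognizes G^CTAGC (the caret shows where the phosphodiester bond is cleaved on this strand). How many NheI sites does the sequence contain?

3

GCTAGC occurs starting at positions 31, 59, 98.
NheI cuts at 3 sites.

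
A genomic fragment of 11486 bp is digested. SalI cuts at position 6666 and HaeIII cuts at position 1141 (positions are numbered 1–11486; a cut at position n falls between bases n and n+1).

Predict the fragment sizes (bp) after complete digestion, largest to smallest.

5525, 4820, 1141 bp

Combined cut positions (sorted): 1141, 6666.
Linear molecule, 2 cuts → 3 fragments:
  1141 − 0 = 1141 bp
  6666 − 1141 = 5525 bp
  11486 − 6666 = 4820 bp
Sorted largest to smallest: 5525, 4820, 1141 bp.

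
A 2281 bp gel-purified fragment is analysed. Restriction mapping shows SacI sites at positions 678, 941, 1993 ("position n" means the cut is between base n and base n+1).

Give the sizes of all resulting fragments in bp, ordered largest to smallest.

Linear molecule, 3 cuts → 4 fragments:
  678 − 0 = 678 bp
  941 − 678 = 263 bp
  1993 − 941 = 1052 bp
  2281 − 1993 = 288 bp
Sorted largest to smallest: 1052, 678, 288, 263 bp.

1052, 678, 288, 263 bp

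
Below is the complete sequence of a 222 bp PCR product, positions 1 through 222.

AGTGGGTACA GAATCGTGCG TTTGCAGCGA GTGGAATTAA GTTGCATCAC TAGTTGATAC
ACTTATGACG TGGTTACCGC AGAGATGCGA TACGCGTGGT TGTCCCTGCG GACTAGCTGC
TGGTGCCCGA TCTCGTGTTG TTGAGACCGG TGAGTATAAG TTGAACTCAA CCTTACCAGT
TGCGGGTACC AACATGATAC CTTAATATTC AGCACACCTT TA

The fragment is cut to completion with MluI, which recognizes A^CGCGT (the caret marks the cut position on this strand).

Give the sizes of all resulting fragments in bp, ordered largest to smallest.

The MluI site (ACGCGT) starts at position 92.
MluI cuts after the first base of each site, so after position 92.
Linear molecule, 1 cut → 2 fragments:
  1–92 → 92 bp
  93–222 → 130 bp
Sorted largest to smallest: 130, 92 bp.

130, 92 bp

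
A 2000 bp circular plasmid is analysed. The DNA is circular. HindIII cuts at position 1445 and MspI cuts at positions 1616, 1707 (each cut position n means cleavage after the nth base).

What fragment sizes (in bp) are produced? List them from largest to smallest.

1738, 171, 91 bp

Combined cut positions (sorted): 1445, 1616, 1707.
Circular molecule, 3 cuts → 3 fragments:
  1616 − 1445 = 171 bp
  1707 − 1616 = 91 bp
  wrap: 2000 − 1707 + 1445 = 1738 bp
Sorted largest to smallest: 1738, 171, 91 bp.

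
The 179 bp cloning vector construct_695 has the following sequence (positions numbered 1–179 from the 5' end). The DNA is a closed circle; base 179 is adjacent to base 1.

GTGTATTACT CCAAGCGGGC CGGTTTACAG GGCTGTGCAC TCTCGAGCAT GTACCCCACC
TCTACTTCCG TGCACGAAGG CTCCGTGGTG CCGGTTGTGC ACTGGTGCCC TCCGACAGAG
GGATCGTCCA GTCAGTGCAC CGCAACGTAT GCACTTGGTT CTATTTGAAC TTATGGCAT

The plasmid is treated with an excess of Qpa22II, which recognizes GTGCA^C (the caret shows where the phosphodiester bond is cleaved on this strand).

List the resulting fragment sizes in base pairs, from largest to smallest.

79, 38, 35, 27 bp

Qpa22II sites (GTGCAC) start at positions 35, 70, 97, 135.
Qpa22II cuts after base 5 of each site (before the last base), so after positions 39, 74, 101, 139.
Circular molecule, 4 cuts → 4 fragments:
  40–74 → 35 bp
  75–101 → 27 bp
  102–139 → 38 bp
  140–179 then 1–39 → 40 + 39 = 79 bp
Sorted largest to smallest: 79, 38, 35, 27 bp.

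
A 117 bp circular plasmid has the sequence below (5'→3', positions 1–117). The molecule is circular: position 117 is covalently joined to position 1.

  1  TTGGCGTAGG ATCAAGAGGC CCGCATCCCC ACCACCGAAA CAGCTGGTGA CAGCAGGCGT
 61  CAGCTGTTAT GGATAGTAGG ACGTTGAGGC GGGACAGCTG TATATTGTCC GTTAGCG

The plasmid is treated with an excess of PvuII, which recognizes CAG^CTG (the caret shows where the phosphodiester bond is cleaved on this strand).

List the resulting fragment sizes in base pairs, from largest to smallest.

63, 34, 20 bp

PvuII sites (CAGCTG) start at positions 41, 61, 95.
PvuII cuts after base 3 of each site, so after positions 43, 63, 97.
Circular molecule, 3 cuts → 3 fragments:
  44–63 → 20 bp
  64–97 → 34 bp
  98–117 then 1–43 → 20 + 43 = 63 bp
Sorted largest to smallest: 63, 34, 20 bp.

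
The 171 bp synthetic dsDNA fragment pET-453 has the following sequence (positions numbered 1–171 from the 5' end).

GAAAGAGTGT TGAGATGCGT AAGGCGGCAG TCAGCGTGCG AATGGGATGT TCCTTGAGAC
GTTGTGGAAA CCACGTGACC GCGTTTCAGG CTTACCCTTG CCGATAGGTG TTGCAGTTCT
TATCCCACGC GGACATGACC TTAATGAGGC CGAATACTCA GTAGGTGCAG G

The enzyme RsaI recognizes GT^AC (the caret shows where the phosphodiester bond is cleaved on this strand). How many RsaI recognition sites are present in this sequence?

0

No occurrence of GTAC is present in the sequence.
RsaI does not cut: 0 sites.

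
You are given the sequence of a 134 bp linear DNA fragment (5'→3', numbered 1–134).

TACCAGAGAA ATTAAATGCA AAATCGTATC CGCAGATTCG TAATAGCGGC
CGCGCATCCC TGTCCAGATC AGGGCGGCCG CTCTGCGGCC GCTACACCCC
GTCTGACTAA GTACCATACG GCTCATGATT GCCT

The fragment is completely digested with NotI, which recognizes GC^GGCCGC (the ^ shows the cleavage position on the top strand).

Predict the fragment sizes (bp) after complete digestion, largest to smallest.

NotI sites (GCGGCCGC) start at positions 46, 74, 85.
NotI cuts after base 2 of each site, so after positions 47, 75, 86.
Linear molecule, 3 cuts → 4 fragments:
  1–47 → 47 bp
  48–75 → 28 bp
  76–86 → 11 bp
  87–134 → 48 bp
Sorted largest to smallest: 48, 47, 28, 11 bp.

48, 47, 28, 11 bp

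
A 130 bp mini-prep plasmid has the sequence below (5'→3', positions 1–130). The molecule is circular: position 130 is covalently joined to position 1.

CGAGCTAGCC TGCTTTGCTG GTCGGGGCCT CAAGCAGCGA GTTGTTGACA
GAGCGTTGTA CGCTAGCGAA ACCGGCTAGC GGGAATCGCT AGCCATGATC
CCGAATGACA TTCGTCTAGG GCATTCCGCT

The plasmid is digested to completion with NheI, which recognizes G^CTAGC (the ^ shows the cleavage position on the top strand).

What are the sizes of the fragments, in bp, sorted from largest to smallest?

NheI sites (GCTAGC) start at positions 4, 62, 75, 88.
NheI cuts after the first base of each site, so after positions 4, 62, 75, 88.
Circular molecule, 4 cuts → 4 fragments:
  5–62 → 58 bp
  63–75 → 13 bp
  76–88 → 13 bp
  89–130 then 1–4 → 42 + 4 = 46 bp
Sorted largest to smallest: 58, 46, 13, 13 bp.

58, 46, 13, 13 bp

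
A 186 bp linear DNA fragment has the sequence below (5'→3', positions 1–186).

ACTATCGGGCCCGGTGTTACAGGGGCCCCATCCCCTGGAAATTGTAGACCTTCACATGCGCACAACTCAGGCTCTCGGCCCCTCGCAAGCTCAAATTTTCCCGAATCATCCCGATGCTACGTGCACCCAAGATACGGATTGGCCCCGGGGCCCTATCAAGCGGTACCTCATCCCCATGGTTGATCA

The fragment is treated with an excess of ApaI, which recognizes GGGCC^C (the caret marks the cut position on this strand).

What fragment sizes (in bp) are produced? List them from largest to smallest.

ApaI sites (GGGCCC) start at positions 7, 23, 148.
ApaI cuts after base 5 of each site (before the last base), so after positions 11, 27, 152.
Linear molecule, 3 cuts → 4 fragments:
  1–11 → 11 bp
  12–27 → 16 bp
  28–152 → 125 bp
  153–186 → 34 bp
Sorted largest to smallest: 125, 34, 16, 11 bp.

125, 34, 16, 11 bp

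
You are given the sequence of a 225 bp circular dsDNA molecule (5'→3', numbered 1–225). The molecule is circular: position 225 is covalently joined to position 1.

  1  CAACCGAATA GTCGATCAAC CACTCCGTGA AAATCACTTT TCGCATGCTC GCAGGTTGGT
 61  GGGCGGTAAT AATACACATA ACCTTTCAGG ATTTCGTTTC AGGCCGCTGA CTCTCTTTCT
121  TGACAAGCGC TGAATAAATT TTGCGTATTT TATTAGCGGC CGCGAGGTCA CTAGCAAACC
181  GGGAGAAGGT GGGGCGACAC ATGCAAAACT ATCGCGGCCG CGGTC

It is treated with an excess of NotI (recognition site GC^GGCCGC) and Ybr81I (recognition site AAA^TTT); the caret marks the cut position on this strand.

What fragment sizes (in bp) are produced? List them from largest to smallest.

148, 58, 19 bp

NotI sites (GCGGCCGC) start at positions 156, 214.
NotI cuts after base 2 of each site, so after positions 157, 215.
The Ybr81I site (AAATTT) starts at position 136.
Ybr81I cuts after base 3 of each site, so after position 138.
Combined cut positions: 138, 157, 215.
Circular molecule, 3 cuts → 3 fragments:
  139–157 → 19 bp
  158–215 → 58 bp
  216–225 then 1–138 → 10 + 138 = 148 bp
Sorted largest to smallest: 148, 58, 19 bp.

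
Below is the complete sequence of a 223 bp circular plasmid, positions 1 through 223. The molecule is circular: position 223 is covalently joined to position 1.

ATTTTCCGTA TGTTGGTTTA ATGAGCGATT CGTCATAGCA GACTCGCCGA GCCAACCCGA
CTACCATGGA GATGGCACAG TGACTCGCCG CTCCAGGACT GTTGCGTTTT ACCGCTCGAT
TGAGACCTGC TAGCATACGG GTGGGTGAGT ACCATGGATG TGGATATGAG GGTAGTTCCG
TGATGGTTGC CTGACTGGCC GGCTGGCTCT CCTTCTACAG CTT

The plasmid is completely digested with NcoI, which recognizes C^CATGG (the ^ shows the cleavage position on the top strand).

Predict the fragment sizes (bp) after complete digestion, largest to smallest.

135, 88 bp

NcoI sites (CCATGG) start at positions 64, 152.
NcoI cuts after the first base of each site, so after positions 64, 152.
Circular molecule, 2 cuts → 2 fragments:
  65–152 → 88 bp
  153–223 then 1–64 → 71 + 64 = 135 bp
Sorted largest to smallest: 135, 88 bp.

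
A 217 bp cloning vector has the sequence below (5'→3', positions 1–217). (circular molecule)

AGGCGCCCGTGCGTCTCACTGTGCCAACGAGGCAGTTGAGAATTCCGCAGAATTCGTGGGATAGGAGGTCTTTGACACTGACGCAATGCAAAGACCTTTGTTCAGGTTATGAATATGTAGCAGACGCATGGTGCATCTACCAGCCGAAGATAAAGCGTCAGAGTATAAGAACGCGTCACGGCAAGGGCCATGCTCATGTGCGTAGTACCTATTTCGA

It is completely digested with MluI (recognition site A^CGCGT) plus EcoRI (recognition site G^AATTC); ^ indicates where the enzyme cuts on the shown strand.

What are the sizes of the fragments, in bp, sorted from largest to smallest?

The MluI site (ACGCGT) starts at position 171.
MluI cuts after the first base of each site, so after position 171.
EcoRI sites (GAATTC) start at positions 40, 50.
EcoRI cuts after the first base of each site, so after positions 40, 50.
Combined cut positions: 40, 50, 171.
Circular molecule, 3 cuts → 3 fragments:
  41–50 → 10 bp
  51–171 → 121 bp
  172–217 then 1–40 → 46 + 40 = 86 bp
Sorted largest to smallest: 121, 86, 10 bp.

121, 86, 10 bp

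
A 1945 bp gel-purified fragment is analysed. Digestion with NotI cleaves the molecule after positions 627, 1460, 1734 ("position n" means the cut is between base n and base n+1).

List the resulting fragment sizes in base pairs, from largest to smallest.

833, 627, 274, 211 bp

Linear molecule, 3 cuts → 4 fragments:
  627 − 0 = 627 bp
  1460 − 627 = 833 bp
  1734 − 1460 = 274 bp
  1945 − 1734 = 211 bp
Sorted largest to smallest: 833, 627, 274, 211 bp.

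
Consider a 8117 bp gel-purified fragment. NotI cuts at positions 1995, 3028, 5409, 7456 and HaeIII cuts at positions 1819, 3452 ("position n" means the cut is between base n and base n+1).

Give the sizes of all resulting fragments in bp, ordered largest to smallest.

2047, 1957, 1819, 1033, 661, 424, 176 bp

Combined cut positions (sorted): 1819, 1995, 3028, 3452, 5409, 7456.
Linear molecule, 6 cuts → 7 fragments:
  1819 − 0 = 1819 bp
  1995 − 1819 = 176 bp
  3028 − 1995 = 1033 bp
  3452 − 3028 = 424 bp
  5409 − 3452 = 1957 bp
  7456 − 5409 = 2047 bp
  8117 − 7456 = 661 bp
Sorted largest to smallest: 2047, 1957, 1819, 1033, 661, 424, 176 bp.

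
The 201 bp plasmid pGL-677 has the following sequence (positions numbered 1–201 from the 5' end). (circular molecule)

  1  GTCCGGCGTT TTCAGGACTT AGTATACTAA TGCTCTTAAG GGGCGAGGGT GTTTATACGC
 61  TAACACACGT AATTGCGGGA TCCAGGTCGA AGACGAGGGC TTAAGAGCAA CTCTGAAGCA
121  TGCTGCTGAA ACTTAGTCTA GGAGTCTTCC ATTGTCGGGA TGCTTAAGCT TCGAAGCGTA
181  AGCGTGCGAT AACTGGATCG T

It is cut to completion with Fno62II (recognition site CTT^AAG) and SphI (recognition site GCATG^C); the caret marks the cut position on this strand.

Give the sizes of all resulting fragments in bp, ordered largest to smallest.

Fno62II sites (CTTAAG) start at positions 35, 100, 163.
Fno62II cuts after base 3 of each site, so after positions 37, 102, 165.
The SphI site (GCATGC) starts at position 118.
SphI cuts after base 5 of each site (before the last base), so after position 122.
Combined cut positions: 37, 102, 122, 165.
Circular molecule, 4 cuts → 4 fragments:
  38–102 → 65 bp
  103–122 → 20 bp
  123–165 → 43 bp
  166–201 then 1–37 → 36 + 37 = 73 bp
Sorted largest to smallest: 73, 65, 43, 20 bp.

73, 65, 43, 20 bp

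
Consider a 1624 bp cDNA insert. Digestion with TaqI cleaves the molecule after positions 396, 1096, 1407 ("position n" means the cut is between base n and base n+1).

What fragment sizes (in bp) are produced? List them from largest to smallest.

700, 396, 311, 217 bp

Linear molecule, 3 cuts → 4 fragments:
  396 − 0 = 396 bp
  1096 − 396 = 700 bp
  1407 − 1096 = 311 bp
  1624 − 1407 = 217 bp
Sorted largest to smallest: 700, 396, 311, 217 bp.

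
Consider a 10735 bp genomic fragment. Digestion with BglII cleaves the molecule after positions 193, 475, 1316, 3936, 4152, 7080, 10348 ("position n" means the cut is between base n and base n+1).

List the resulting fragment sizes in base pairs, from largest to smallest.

Linear molecule, 7 cuts → 8 fragments:
  193 − 0 = 193 bp
  475 − 193 = 282 bp
  1316 − 475 = 841 bp
  3936 − 1316 = 2620 bp
  4152 − 3936 = 216 bp
  7080 − 4152 = 2928 bp
  10348 − 7080 = 3268 bp
  10735 − 10348 = 387 bp
Sorted largest to smallest: 3268, 2928, 2620, 841, 387, 282, 216, 193 bp.

3268, 2928, 2620, 841, 387, 282, 216, 193 bp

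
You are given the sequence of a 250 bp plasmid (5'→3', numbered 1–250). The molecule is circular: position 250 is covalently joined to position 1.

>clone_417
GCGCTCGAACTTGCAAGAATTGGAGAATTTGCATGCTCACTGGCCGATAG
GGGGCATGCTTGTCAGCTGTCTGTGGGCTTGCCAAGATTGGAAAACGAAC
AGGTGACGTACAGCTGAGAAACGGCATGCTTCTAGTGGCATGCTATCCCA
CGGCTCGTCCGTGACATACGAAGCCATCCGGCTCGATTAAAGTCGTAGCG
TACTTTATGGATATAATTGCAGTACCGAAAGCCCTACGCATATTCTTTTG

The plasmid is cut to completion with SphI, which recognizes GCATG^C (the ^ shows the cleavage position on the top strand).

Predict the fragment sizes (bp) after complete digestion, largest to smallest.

SphI sites (GCATGC) start at positions 31, 54, 124, 138.
SphI cuts after base 5 of each site (before the last base), so after positions 35, 58, 128, 142.
Circular molecule, 4 cuts → 4 fragments:
  36–58 → 23 bp
  59–128 → 70 bp
  129–142 → 14 bp
  143–250 then 1–35 → 108 + 35 = 143 bp
Sorted largest to smallest: 143, 70, 23, 14 bp.

143, 70, 23, 14 bp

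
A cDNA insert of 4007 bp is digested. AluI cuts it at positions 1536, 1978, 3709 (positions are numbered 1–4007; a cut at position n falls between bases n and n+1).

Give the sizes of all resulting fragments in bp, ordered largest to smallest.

1731, 1536, 442, 298 bp

Linear molecule, 3 cuts → 4 fragments:
  1536 − 0 = 1536 bp
  1978 − 1536 = 442 bp
  3709 − 1978 = 1731 bp
  4007 − 3709 = 298 bp
Sorted largest to smallest: 1731, 1536, 442, 298 bp.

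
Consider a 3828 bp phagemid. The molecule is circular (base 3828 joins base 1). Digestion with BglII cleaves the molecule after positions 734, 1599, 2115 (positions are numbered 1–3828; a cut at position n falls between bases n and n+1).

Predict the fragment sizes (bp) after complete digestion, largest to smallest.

2447, 865, 516 bp

Circular molecule, 3 cuts → 3 fragments:
  1599 − 734 = 865 bp
  2115 − 1599 = 516 bp
  wrap: 3828 − 2115 + 734 = 2447 bp
Sorted largest to smallest: 2447, 865, 516 bp.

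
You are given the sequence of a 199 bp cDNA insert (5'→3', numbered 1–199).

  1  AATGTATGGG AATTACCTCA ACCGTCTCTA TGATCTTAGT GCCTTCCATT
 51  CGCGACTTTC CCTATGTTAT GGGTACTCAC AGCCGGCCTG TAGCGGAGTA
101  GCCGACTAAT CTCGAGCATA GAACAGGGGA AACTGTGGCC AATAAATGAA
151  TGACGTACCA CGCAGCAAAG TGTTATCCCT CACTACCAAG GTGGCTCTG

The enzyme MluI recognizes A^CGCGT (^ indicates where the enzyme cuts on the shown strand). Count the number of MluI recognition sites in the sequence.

0

No occurrence of ACGCGT is present in the sequence.
MluI does not cut: 0 sites.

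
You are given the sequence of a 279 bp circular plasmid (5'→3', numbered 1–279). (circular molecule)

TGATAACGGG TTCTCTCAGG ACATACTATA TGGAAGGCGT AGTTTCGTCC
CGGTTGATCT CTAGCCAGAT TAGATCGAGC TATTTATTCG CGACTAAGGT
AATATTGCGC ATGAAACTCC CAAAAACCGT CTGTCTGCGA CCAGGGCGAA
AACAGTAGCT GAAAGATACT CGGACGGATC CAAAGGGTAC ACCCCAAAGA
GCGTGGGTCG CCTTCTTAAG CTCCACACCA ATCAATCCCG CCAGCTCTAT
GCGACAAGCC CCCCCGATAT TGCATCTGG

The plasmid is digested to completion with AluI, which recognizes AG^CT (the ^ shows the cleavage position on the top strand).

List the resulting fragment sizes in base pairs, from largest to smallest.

114, 79, 62, 24 bp

AluI sites (AGCT) start at positions 78, 157, 219, 243.
AluI cuts after base 2 of each site, so after positions 79, 158, 220, 244.
Circular molecule, 4 cuts → 4 fragments:
  80–158 → 79 bp
  159–220 → 62 bp
  221–244 → 24 bp
  245–279 then 1–79 → 35 + 79 = 114 bp
Sorted largest to smallest: 114, 79, 62, 24 bp.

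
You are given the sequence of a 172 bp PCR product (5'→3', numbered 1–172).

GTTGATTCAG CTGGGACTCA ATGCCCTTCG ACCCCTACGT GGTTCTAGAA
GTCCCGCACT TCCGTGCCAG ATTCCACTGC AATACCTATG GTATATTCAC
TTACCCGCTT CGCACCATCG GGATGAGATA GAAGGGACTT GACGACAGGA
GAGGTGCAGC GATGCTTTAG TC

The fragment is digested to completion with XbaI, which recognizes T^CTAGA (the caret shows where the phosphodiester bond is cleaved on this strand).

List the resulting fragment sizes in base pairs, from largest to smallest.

The XbaI site (TCTAGA) starts at position 44.
XbaI cuts after the first base of each site, so after position 44.
Linear molecule, 1 cut → 2 fragments:
  1–44 → 44 bp
  45–172 → 128 bp
Sorted largest to smallest: 128, 44 bp.

128, 44 bp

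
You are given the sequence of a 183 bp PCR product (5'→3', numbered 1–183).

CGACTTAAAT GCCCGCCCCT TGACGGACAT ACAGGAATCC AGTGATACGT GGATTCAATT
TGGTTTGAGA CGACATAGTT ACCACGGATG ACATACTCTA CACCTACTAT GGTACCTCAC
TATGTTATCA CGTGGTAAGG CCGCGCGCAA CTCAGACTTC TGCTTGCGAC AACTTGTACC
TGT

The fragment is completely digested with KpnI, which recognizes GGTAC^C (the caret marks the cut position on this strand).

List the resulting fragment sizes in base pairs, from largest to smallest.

115, 68 bp

The KpnI site (GGTACC) starts at position 111.
KpnI cuts after base 5 of each site (before the last base), so after position 115.
Linear molecule, 1 cut → 2 fragments:
  1–115 → 115 bp
  116–183 → 68 bp
Sorted largest to smallest: 115, 68 bp.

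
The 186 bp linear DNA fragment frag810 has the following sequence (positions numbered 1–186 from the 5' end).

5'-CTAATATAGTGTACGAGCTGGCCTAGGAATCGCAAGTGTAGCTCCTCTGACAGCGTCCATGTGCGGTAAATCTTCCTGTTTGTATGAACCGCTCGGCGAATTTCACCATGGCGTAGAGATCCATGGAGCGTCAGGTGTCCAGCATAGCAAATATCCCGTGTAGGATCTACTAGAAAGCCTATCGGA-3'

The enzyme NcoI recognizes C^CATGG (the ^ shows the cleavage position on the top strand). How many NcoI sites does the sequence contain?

CCATGG occurs starting at positions 106, 121.
NcoI cuts at 2 sites.

2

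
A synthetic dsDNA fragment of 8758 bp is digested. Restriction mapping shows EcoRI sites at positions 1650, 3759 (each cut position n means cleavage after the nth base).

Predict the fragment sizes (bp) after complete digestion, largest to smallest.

4999, 2109, 1650 bp

Linear molecule, 2 cuts → 3 fragments:
  1650 − 0 = 1650 bp
  3759 − 1650 = 2109 bp
  8758 − 3759 = 4999 bp
Sorted largest to smallest: 4999, 2109, 1650 bp.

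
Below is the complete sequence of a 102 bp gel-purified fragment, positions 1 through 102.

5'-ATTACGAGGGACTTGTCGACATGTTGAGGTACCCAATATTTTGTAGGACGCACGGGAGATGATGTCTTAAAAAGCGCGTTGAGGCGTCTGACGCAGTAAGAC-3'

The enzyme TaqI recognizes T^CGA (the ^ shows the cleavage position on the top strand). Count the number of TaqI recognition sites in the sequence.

1

TCGA occurs starting at position 16.
TaqI cuts at 1 site.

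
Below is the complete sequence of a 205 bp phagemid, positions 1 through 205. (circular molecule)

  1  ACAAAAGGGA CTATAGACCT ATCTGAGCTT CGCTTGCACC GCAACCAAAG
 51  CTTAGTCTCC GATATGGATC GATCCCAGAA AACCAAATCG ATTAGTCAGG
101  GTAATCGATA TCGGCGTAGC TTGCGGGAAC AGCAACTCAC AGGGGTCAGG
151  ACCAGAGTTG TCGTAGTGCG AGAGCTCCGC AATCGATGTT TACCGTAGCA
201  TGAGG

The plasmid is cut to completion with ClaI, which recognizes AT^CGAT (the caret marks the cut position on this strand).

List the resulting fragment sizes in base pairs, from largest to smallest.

91, 78, 19, 17 bp

ClaI sites (ATCGAT) start at positions 68, 87, 104, 182.
ClaI cuts after base 2 of each site, so after positions 69, 88, 105, 183.
Circular molecule, 4 cuts → 4 fragments:
  70–88 → 19 bp
  89–105 → 17 bp
  106–183 → 78 bp
  184–205 then 1–69 → 22 + 69 = 91 bp
Sorted largest to smallest: 91, 78, 19, 17 bp.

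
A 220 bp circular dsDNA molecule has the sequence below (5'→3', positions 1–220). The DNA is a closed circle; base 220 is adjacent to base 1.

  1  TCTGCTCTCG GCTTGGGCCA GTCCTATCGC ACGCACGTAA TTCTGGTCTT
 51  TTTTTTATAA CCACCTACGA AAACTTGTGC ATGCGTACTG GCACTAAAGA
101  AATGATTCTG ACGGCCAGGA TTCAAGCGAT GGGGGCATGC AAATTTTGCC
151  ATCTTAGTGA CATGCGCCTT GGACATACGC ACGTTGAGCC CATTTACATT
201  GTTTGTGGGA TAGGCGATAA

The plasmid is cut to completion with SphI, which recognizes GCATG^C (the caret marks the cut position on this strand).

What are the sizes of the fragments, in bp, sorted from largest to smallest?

SphI sites (GCATGC) start at positions 79, 135.
SphI cuts after base 5 of each site (before the last base), so after positions 83, 139.
Circular molecule, 2 cuts → 2 fragments:
  84–139 → 56 bp
  140–220 then 1–83 → 81 + 83 = 164 bp
Sorted largest to smallest: 164, 56 bp.

164, 56 bp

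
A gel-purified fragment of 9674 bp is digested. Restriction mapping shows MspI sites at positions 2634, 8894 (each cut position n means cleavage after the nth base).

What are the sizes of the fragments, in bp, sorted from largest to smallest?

6260, 2634, 780 bp

Linear molecule, 2 cuts → 3 fragments:
  2634 − 0 = 2634 bp
  8894 − 2634 = 6260 bp
  9674 − 8894 = 780 bp
Sorted largest to smallest: 6260, 2634, 780 bp.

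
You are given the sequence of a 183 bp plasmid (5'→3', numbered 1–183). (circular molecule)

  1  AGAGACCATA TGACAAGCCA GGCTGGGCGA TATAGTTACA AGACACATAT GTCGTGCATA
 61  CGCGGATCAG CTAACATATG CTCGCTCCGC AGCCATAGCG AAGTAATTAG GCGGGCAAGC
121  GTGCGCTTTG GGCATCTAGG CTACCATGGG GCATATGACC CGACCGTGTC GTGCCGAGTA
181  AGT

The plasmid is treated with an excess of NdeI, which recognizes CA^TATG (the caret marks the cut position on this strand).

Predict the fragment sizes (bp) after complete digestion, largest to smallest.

NdeI sites (CATATG) start at positions 7, 46, 75, 152.
NdeI cuts after base 2 of each site, so after positions 8, 47, 76, 153.
Circular molecule, 4 cuts → 4 fragments:
  9–47 → 39 bp
  48–76 → 29 bp
  77–153 → 77 bp
  154–183 then 1–8 → 30 + 8 = 38 bp
Sorted largest to smallest: 77, 39, 38, 29 bp.

77, 39, 38, 29 bp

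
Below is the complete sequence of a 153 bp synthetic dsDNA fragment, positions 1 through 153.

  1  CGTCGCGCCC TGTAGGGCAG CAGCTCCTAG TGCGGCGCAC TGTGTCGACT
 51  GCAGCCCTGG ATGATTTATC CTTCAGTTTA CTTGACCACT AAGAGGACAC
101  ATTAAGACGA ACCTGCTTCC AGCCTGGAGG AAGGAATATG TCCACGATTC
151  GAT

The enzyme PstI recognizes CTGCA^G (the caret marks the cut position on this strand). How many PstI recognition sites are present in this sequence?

CTGCAG occurs starting at position 49.
PstI cuts at 1 site.

1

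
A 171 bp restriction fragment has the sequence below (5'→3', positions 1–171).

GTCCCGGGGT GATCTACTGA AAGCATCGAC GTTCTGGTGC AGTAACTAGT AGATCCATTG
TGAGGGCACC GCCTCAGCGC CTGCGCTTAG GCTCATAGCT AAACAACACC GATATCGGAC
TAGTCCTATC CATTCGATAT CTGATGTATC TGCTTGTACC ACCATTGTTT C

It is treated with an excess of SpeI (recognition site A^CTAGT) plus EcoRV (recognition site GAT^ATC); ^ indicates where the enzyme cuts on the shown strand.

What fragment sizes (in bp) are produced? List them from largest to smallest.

SpeI sites (ACTAGT) start at positions 45, 119.
SpeI cuts after the first base of each site, so after positions 45, 119.
EcoRV sites (GATATC) start at positions 111, 136.
EcoRV cuts after base 3 of each site, so after positions 113, 138.
Combined cut positions: 45, 113, 119, 138.
Linear molecule, 4 cuts → 5 fragments:
  1–45 → 45 bp
  46–113 → 68 bp
  114–119 → 6 bp
  120–138 → 19 bp
  139–171 → 33 bp
Sorted largest to smallest: 68, 45, 33, 19, 6 bp.

68, 45, 33, 19, 6 bp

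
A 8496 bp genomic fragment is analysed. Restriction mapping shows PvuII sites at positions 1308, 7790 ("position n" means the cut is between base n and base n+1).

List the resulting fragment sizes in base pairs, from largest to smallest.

Linear molecule, 2 cuts → 3 fragments:
  1308 − 0 = 1308 bp
  7790 − 1308 = 6482 bp
  8496 − 7790 = 706 bp
Sorted largest to smallest: 6482, 1308, 706 bp.

6482, 1308, 706 bp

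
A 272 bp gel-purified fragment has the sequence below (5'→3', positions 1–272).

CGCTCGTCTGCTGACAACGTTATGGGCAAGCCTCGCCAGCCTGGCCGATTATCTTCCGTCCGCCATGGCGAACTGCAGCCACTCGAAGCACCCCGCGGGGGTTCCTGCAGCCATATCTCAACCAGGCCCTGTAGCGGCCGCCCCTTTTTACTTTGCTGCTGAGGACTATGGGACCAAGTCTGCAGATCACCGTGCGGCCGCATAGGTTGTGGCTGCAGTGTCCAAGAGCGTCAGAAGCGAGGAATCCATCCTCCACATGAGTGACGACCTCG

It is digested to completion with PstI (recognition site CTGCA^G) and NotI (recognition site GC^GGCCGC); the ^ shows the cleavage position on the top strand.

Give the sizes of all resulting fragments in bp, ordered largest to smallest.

PstI sites (CTGCAG) start at positions 73, 105, 180, 213.
PstI cuts after base 5 of each site (before the last base), so after positions 77, 109, 184, 217.
NotI sites (GCGGCCGC) start at positions 134, 194.
NotI cuts after base 2 of each site, so after positions 135, 195.
Combined cut positions: 77, 109, 135, 184, 195, 217.
Linear molecule, 6 cuts → 7 fragments:
  1–77 → 77 bp
  78–109 → 32 bp
  110–135 → 26 bp
  136–184 → 49 bp
  185–195 → 11 bp
  196–217 → 22 bp
  218–272 → 55 bp
Sorted largest to smallest: 77, 55, 49, 32, 26, 22, 11 bp.

77, 55, 49, 32, 26, 22, 11 bp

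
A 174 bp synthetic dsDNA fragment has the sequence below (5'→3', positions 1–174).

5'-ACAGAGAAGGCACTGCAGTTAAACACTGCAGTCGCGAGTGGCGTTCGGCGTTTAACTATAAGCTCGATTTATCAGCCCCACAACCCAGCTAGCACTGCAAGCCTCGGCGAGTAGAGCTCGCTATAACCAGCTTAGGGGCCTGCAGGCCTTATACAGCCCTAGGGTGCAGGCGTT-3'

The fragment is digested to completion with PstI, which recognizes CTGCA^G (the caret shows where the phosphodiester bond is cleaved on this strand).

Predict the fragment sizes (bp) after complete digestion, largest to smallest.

114, 30, 17, 13 bp

PstI sites (CTGCAG) start at positions 13, 26, 140.
PstI cuts after base 5 of each site (before the last base), so after positions 17, 30, 144.
Linear molecule, 3 cuts → 4 fragments:
  1–17 → 17 bp
  18–30 → 13 bp
  31–144 → 114 bp
  145–174 → 30 bp
Sorted largest to smallest: 114, 30, 17, 13 bp.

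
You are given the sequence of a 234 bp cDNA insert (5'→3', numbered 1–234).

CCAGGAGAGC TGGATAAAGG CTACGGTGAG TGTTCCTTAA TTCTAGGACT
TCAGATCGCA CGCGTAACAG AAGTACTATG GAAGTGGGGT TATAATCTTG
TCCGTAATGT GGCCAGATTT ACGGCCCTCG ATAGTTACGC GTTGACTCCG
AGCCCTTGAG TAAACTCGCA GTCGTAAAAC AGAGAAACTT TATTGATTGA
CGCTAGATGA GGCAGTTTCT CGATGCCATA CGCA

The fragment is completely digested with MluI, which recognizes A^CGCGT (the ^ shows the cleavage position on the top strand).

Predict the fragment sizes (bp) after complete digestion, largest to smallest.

97, 77, 60 bp

MluI sites (ACGCGT) start at positions 60, 137.
MluI cuts after the first base of each site, so after positions 60, 137.
Linear molecule, 2 cuts → 3 fragments:
  1–60 → 60 bp
  61–137 → 77 bp
  138–234 → 97 bp
Sorted largest to smallest: 97, 77, 60 bp.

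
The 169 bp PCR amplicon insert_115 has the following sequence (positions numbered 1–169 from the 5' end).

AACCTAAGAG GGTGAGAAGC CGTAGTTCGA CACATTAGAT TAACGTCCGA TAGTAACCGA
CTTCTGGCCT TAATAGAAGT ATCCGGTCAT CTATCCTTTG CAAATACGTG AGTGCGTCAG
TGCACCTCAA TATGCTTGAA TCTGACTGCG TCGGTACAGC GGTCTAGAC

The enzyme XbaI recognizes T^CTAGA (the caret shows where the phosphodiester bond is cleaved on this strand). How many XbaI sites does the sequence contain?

TCTAGA occurs starting at position 163.
XbaI cuts at 1 site.

1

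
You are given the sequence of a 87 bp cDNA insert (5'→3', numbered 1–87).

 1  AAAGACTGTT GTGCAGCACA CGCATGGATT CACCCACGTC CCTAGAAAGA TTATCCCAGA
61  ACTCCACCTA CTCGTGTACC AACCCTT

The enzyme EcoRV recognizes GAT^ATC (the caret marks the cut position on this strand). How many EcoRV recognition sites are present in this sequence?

0

No occurrence of GATATC is present in the sequence.
EcoRV does not cut: 0 sites.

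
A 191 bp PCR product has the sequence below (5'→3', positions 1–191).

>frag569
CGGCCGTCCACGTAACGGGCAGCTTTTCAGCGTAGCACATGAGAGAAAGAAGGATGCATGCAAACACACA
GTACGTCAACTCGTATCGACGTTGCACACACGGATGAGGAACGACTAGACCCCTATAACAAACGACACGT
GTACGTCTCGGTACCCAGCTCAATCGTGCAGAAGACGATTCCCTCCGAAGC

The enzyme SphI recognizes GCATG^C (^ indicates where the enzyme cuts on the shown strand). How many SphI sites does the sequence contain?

GCATGC occurs starting at position 56.
SphI cuts at 1 site.

1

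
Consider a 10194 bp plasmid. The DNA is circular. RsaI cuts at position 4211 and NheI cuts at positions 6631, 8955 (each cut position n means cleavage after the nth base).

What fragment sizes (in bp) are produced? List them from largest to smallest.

5450, 2420, 2324 bp

Combined cut positions (sorted): 4211, 6631, 8955.
Circular molecule, 3 cuts → 3 fragments:
  6631 − 4211 = 2420 bp
  8955 − 6631 = 2324 bp
  wrap: 10194 − 8955 + 4211 = 5450 bp
Sorted largest to smallest: 5450, 2420, 2324 bp.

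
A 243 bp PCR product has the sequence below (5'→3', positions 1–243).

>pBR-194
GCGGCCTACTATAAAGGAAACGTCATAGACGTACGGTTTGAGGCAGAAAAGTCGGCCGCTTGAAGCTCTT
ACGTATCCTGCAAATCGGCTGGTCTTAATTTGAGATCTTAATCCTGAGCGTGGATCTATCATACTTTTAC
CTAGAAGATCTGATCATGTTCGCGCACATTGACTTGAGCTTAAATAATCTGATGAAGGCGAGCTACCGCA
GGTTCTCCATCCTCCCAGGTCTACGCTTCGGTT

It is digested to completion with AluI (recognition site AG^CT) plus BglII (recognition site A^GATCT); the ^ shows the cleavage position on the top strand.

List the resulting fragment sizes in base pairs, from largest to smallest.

65, 43, 41, 38, 32, 24 bp

AluI sites (AGCT) start at positions 64, 177, 201.
AluI cuts after base 2 of each site, so after positions 65, 178, 202.
BglII sites (AGATCT) start at positions 103, 146.
BglII cuts after the first base of each site, so after positions 103, 146.
Combined cut positions: 65, 103, 146, 178, 202.
Linear molecule, 5 cuts → 6 fragments:
  1–65 → 65 bp
  66–103 → 38 bp
  104–146 → 43 bp
  147–178 → 32 bp
  179–202 → 24 bp
  203–243 → 41 bp
Sorted largest to smallest: 65, 43, 41, 38, 32, 24 bp.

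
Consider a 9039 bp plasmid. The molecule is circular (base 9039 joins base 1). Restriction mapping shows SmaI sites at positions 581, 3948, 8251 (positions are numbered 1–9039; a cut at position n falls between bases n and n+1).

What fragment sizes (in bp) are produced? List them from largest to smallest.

4303, 3367, 1369 bp

Circular molecule, 3 cuts → 3 fragments:
  3948 − 581 = 3367 bp
  8251 − 3948 = 4303 bp
  wrap: 9039 − 8251 + 581 = 1369 bp
Sorted largest to smallest: 4303, 3367, 1369 bp.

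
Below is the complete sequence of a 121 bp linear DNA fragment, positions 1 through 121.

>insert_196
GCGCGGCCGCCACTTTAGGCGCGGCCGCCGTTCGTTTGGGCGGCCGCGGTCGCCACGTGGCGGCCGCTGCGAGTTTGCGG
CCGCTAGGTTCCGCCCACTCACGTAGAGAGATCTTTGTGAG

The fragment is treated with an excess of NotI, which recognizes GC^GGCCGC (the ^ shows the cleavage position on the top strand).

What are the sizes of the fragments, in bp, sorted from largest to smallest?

NotI sites (GCGGCCGC) start at positions 3, 21, 40, 60, 77.
NotI cuts after base 2 of each site, so after positions 4, 22, 41, 61, 78.
Linear molecule, 5 cuts → 6 fragments:
  1–4 → 4 bp
  5–22 → 18 bp
  23–41 → 19 bp
  42–61 → 20 bp
  62–78 → 17 bp
  79–121 → 43 bp
Sorted largest to smallest: 43, 20, 19, 18, 17, 4 bp.

43, 20, 19, 18, 17, 4 bp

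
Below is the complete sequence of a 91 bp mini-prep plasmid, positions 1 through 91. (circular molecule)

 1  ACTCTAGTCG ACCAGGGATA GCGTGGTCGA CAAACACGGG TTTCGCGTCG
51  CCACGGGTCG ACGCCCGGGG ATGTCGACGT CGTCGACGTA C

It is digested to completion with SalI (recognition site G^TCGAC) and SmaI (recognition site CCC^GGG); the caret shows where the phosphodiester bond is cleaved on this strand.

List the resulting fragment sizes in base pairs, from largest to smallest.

31, 19, 16, 9, 9, 7 bp

SalI sites (GTCGAC) start at positions 7, 26, 57, 73, 82.
SalI cuts after the first base of each site, so after positions 7, 26, 57, 73, 82.
The SmaI site (CCCGGG) starts at position 64.
SmaI cuts after base 3 of each site, so after position 66.
Combined cut positions: 7, 26, 57, 66, 73, 82.
Circular molecule, 6 cuts → 6 fragments:
  8–26 → 19 bp
  27–57 → 31 bp
  58–66 → 9 bp
  67–73 → 7 bp
  74–82 → 9 bp
  83–91 then 1–7 → 9 + 7 = 16 bp
Sorted largest to smallest: 31, 19, 16, 9, 9, 7 bp.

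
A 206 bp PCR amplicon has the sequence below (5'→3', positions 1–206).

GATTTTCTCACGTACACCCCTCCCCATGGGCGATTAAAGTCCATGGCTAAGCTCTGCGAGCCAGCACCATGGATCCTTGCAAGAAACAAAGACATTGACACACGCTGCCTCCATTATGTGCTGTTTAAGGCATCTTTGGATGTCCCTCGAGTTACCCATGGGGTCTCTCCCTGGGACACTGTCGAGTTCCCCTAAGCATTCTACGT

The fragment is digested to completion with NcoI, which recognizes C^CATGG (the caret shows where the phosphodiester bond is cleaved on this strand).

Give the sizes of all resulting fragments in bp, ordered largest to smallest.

NcoI sites (CCATGG) start at positions 24, 41, 67, 156.
NcoI cuts after the first base of each site, so after positions 24, 41, 67, 156.
Linear molecule, 4 cuts → 5 fragments:
  1–24 → 24 bp
  25–41 → 17 bp
  42–67 → 26 bp
  68–156 → 89 bp
  157–206 → 50 bp
Sorted largest to smallest: 89, 50, 26, 24, 17 bp.

89, 50, 26, 24, 17 bp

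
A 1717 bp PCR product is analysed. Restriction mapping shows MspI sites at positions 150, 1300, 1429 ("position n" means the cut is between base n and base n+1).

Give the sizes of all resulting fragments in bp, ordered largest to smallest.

1150, 288, 150, 129 bp

Linear molecule, 3 cuts → 4 fragments:
  150 − 0 = 150 bp
  1300 − 150 = 1150 bp
  1429 − 1300 = 129 bp
  1717 − 1429 = 288 bp
Sorted largest to smallest: 1150, 288, 150, 129 bp.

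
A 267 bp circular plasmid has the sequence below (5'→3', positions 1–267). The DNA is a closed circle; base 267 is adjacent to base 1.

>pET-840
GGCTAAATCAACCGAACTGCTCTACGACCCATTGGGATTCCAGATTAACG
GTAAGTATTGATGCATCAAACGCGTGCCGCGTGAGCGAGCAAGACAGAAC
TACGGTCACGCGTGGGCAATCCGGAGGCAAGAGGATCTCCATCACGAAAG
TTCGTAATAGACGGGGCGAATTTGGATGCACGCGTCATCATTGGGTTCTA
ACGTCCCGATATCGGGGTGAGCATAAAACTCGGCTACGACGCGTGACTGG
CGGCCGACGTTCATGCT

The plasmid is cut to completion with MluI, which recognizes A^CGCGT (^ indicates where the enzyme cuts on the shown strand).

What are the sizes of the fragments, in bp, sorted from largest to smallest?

98, 72, 59, 38 bp

MluI sites (ACGCGT) start at positions 70, 108, 180, 239.
MluI cuts after the first base of each site, so after positions 70, 108, 180, 239.
Circular molecule, 4 cuts → 4 fragments:
  71–108 → 38 bp
  109–180 → 72 bp
  181–239 → 59 bp
  240–267 then 1–70 → 28 + 70 = 98 bp
Sorted largest to smallest: 98, 72, 59, 38 bp.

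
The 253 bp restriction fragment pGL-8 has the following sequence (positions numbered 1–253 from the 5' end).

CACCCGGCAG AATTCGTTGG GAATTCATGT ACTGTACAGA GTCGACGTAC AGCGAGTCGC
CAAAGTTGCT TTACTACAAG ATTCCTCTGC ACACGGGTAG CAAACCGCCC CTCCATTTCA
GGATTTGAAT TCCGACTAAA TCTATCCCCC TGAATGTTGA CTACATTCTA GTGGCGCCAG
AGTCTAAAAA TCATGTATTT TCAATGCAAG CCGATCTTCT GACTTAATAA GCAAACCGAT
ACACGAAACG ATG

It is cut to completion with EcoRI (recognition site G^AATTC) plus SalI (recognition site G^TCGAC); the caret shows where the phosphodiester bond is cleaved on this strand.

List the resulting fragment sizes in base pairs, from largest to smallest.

EcoRI sites (GAATTC) start at positions 10, 21, 127.
EcoRI cuts after the first base of each site, so after positions 10, 21, 127.
The SalI site (GTCGAC) starts at position 41.
SalI cuts after the first base of each site, so after position 41.
Combined cut positions: 10, 21, 41, 127.
Linear molecule, 4 cuts → 5 fragments:
  1–10 → 10 bp
  11–21 → 11 bp
  22–41 → 20 bp
  42–127 → 86 bp
  128–253 → 126 bp
Sorted largest to smallest: 126, 86, 20, 11, 10 bp.

126, 86, 20, 11, 10 bp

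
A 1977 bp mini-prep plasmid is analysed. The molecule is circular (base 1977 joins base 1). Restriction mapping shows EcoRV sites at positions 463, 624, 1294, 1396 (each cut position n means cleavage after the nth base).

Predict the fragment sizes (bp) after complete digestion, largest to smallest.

Circular molecule, 4 cuts → 4 fragments:
  624 − 463 = 161 bp
  1294 − 624 = 670 bp
  1396 − 1294 = 102 bp
  wrap: 1977 − 1396 + 463 = 1044 bp
Sorted largest to smallest: 1044, 670, 161, 102 bp.

1044, 670, 161, 102 bp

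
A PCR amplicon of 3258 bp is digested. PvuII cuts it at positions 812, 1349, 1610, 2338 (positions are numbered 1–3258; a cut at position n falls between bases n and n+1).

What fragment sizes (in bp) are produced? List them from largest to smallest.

920, 812, 728, 537, 261 bp

Linear molecule, 4 cuts → 5 fragments:
  812 − 0 = 812 bp
  1349 − 812 = 537 bp
  1610 − 1349 = 261 bp
  2338 − 1610 = 728 bp
  3258 − 2338 = 920 bp
Sorted largest to smallest: 920, 812, 728, 537, 261 bp.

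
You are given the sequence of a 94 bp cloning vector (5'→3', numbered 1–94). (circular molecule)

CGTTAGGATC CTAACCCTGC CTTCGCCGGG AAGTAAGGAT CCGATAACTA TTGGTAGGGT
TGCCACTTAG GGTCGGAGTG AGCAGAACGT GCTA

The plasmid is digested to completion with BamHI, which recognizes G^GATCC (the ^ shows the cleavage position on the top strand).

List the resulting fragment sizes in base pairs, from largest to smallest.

63, 31 bp

BamHI sites (GGATCC) start at positions 6, 37.
BamHI cuts after the first base of each site, so after positions 6, 37.
Circular molecule, 2 cuts → 2 fragments:
  7–37 → 31 bp
  38–94 then 1–6 → 57 + 6 = 63 bp
Sorted largest to smallest: 63, 31 bp.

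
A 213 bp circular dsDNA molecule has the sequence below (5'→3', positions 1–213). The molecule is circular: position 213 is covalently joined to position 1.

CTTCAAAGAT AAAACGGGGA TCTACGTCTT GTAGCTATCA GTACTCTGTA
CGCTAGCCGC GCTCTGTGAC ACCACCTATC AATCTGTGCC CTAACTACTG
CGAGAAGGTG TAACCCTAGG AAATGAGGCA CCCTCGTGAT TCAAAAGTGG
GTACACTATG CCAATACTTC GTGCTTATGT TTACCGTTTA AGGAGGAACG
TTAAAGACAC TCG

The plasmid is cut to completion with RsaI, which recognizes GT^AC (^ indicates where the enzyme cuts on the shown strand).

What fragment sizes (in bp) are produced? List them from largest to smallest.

RsaI sites (GTAC) start at positions 41, 48, 151.
RsaI cuts after base 2 of each site, so after positions 42, 49, 152.
Circular molecule, 3 cuts → 3 fragments:
  43–49 → 7 bp
  50–152 → 103 bp
  153–213 then 1–42 → 61 + 42 = 103 bp
Sorted largest to smallest: 103, 103, 7 bp.

103, 103, 7 bp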